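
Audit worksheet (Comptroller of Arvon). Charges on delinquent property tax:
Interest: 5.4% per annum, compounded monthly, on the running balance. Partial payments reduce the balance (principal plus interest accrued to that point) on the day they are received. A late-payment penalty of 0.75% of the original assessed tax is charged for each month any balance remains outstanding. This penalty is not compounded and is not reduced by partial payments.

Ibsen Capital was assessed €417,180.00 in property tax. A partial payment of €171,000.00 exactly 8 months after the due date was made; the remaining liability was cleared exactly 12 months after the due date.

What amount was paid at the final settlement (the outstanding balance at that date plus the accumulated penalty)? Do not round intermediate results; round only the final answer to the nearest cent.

Monthly rate = 5.4% ÷ 12 = 0.45%
Balance at month 8: €417,180.0000 × (1 + 0.0045)^8 = €432,437.1619…
After €171,000.00 payment: €432,437.1619… − €171,000.00 = €261,437.1619…
Balance at month 12: €261,437.1619… × (1 + 0.0045)^4 = €266,174.8909…
Penalty: 12 × 0.75% × €417,180.00 = €37,546.20
Final settlement = outstanding balance + penalty = €266,174.8909… + €37,546.20 = €303,721.09

€303,721.09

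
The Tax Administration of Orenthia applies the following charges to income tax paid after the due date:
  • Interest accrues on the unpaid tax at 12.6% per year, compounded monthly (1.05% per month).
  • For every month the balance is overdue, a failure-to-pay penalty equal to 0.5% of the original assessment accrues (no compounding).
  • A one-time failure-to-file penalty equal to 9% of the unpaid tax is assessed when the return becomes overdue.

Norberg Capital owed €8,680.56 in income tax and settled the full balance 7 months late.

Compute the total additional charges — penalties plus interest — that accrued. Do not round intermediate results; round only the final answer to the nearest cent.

Failure-to-file penalty: 9% × €8,680.56 = €781.25…
Failure-to-pay penalty: 7 × 0.5% × €8,680.56 = €303.82…
Interest: €8,680.56 × ((1 + 0.0105)^7 − 1) = €8,680.56 × 0.0758562… = €658.4743…
Penalties + interest = €1,085.0700 + €658.4743… = €1,743.54

€1,743.54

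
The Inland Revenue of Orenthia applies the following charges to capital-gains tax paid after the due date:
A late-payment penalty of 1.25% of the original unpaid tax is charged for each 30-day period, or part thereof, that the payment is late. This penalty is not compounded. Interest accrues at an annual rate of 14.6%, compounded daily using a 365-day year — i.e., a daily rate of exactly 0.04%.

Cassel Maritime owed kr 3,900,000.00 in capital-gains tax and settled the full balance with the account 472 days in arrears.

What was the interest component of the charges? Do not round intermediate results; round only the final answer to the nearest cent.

Interest: kr 3,900,000.00 × ((1 + 0.0004)^472 − 1) = kr 3,900,000.00 × 0.20775377… = kr 810,239.7224…

kr 810,239.72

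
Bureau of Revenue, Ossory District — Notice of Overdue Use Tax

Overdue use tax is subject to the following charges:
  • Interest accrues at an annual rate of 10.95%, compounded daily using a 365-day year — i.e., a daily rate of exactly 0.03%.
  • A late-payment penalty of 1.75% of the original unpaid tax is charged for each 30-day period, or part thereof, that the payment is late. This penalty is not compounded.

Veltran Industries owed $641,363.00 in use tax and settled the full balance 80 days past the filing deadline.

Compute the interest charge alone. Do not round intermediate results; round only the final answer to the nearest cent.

$15,576.55

Interest: $641,363.00 × ((1 + 0.0003)^80 − 1) = $641,363.00 × 0.02428663… = $15,576.5466…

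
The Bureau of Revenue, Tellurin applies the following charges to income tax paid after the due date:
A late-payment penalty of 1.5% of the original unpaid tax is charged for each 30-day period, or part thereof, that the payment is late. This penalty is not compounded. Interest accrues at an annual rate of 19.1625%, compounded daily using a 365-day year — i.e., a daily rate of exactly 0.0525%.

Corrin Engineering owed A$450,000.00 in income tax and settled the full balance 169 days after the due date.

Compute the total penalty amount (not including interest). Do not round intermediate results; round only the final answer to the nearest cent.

A$40,500.00

Penalty periods: ⌈169/30⌉ = 6; penalty = 6 × 1.5% × A$450,000.00 = A$40,500.00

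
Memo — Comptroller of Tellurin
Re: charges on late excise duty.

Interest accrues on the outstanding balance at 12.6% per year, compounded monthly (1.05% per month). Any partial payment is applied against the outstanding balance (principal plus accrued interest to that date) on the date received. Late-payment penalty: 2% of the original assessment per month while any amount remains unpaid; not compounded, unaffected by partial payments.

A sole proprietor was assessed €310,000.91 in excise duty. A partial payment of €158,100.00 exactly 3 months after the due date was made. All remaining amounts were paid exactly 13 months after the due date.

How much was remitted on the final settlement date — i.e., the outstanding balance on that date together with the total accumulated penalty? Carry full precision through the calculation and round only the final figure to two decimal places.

Balance at month 3: €310,000.9100 × (1 + 0.0105)^3 = €319,868.8303…
After €158,100.00 payment: €319,868.8303… − €158,100.00 = €161,768.8303…
Balance at month 13: €161,768.8303… × (1 + 0.0105)^10 = €179,580.0234…
Penalty: 13 × 2% × €310,000.91 = €80,600.24…
Final settlement = outstanding balance + penalty = €179,580.0234… + €80,600.24… = €260,180.26

€260,180.26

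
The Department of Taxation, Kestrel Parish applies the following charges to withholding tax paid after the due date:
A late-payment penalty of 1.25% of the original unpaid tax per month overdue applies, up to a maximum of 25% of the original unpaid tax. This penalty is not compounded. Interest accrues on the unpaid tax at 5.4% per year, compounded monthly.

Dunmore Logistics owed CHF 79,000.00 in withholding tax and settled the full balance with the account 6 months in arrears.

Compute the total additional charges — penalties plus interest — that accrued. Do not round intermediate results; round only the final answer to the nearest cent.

Penalty: 6 × 1.25% × CHF 79,000.00 = CHF 5,925.00 (below the 25% cap of CHF 19,750.00)
Interest (5.4%/yr ÷ 12 = 0.45%/month): CHF 79,000.00 × ((1 + 0.0045)^6 − 1) = CHF 2,157.1407…
Penalties + interest = CHF 5,925.0000 + CHF 2,157.1407… = CHF 8,082.14

CHF 8,082.14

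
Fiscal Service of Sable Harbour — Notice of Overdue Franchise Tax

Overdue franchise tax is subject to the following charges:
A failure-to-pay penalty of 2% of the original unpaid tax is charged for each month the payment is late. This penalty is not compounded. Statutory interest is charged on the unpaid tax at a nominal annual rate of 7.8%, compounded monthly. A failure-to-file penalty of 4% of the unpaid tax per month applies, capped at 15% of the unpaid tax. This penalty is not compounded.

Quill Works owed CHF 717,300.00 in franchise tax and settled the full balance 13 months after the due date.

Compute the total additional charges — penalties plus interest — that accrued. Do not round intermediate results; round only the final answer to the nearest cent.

CHF 357,125.98

Failure-to-file: 13 × 4% × CHF 717,300.00 = CHF 372,996.00, capped at 15% × CHF 717,300.00 = CHF 107,595.00
Failure-to-pay penalty: 13 × 2% × CHF 717,300.00 = CHF 186,498.00
Interest (7.8%/yr ÷ 12 = 0.65%/month): CHF 717,300.00 × ((1 + 0.0065)^13 − 1) = CHF 63,032.9772…
Penalties + interest = CHF 294,093.0000 + CHF 63,032.9772… = CHF 357,125.98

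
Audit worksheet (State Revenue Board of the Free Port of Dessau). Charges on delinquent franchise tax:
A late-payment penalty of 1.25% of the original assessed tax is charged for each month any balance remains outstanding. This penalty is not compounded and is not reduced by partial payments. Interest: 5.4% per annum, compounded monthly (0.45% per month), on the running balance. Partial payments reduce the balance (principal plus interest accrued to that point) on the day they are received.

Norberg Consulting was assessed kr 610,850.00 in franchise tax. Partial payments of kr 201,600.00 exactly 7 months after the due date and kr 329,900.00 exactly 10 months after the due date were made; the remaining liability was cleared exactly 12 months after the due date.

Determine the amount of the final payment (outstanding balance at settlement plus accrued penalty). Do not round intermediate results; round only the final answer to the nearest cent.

kr 197,239.38

Balance at month 7: kr 610,850.0000 × (1 + 0.0045)^7 = kr 630,353.4960…
After kr 201,600.00 payment: kr 630,353.4960… − kr 201,600.00 = kr 428,753.4960…
Balance at month 10: kr 428,753.4960… × (1 + 0.0045)^3 = kr 434,567.7540…
After kr 329,900.00 payment: kr 434,567.7540… − kr 329,900.00 = kr 104,667.7540…
Balance at month 12: kr 104,667.7540… × (1 + 0.0045)^2 = kr 105,611.8833…
Penalty: 12 × 1.25% × kr 610,850.00 = kr 91,627.50
Final settlement = outstanding balance + penalty = kr 105,611.8833… + kr 91,627.50 = kr 197,239.38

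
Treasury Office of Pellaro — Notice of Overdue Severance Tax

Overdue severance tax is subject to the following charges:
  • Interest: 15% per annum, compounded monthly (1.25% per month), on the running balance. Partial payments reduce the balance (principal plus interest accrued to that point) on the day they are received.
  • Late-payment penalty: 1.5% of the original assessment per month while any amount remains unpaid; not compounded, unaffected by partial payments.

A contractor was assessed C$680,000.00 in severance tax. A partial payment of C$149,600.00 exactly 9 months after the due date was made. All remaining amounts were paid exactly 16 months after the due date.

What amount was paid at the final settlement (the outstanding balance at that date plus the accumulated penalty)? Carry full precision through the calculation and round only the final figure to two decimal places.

Balance at month 9: C$680,000.0000 × (1 + 0.0125)^9 = C$760,438.6807…
After C$149,600.00 payment: C$760,438.6807… − C$149,600.00 = C$610,838.6807…
Balance at month 16: C$610,838.6807… × (1 + 0.0125)^7 = C$666,333.6621…
Penalty: 16 × 1.5% × C$680,000.00 = C$163,200.00
Final settlement = outstanding balance + penalty = C$666,333.6621… + C$163,200.00 = C$829,533.66

C$829,533.66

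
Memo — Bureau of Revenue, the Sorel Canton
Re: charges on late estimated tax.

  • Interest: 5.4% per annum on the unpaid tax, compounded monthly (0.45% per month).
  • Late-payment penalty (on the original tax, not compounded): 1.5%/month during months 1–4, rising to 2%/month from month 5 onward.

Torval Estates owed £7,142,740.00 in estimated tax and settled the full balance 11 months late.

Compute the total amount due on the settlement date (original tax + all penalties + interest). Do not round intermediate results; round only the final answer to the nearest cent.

£8,932,917.22

Penalty, months 1–4: 4 × 1.5% × £7,142,740.00 = £428,564.40
Penalty, months 5–11: 7 × 2% × £7,142,740.00 = £999,983.60
Interest: £7,142,740.00 × ((1 + 0.0045)^11 − 1) = £7,142,740.00 × 0.0506289… = £361,629.2249…
Total = £7,142,740.00 + £1,428,548.0000 + £361,629.2249… = £8,932,917.22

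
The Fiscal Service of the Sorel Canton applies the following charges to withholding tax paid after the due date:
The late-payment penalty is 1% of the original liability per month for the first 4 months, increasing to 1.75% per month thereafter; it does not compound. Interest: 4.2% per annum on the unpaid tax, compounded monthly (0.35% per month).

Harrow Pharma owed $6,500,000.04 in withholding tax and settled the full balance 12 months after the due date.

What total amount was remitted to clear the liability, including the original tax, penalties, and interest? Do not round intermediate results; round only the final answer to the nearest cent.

$7,948,317.10

Penalty, months 1–4: 4 × 1% × $6,500,000.04 = $260,000.00…
Penalty, months 5–12: 8 × 1.75% × $6,500,000.04 = $910,000.01…
Interest: $6,500,000.04 × ((1 + 0.0035)^12 − 1) = $6,500,000.04 × 0.0428180… = $278,317.0485…
Total = $6,500,000.04 + $1,170,000.0072 + $278,317.0485… = $7,948,317.10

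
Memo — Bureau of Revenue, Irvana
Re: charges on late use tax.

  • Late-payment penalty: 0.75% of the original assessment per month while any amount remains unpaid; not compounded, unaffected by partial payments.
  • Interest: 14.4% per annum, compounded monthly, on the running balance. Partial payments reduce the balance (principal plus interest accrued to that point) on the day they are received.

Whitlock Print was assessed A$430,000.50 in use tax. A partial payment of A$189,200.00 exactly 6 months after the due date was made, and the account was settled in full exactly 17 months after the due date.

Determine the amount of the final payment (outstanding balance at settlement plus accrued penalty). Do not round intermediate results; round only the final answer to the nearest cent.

A$365,765.84

Monthly rate = 14.4% ÷ 12 = 1.2%
Balance at month 6: A$430,000.5000 × (1 + 0.012)^6 = A$461,904.3323…
After A$189,200.00 payment: A$461,904.3323… − A$189,200.00 = A$272,704.3323…
Balance at month 17: A$272,704.3323… × (1 + 0.012)^11 = A$310,940.7737…
Penalty: 17 × 0.75% × A$430,000.50 = A$54,825.06…
Final settlement = outstanding balance + penalty = A$310,940.7737… + A$54,825.06… = A$365,765.84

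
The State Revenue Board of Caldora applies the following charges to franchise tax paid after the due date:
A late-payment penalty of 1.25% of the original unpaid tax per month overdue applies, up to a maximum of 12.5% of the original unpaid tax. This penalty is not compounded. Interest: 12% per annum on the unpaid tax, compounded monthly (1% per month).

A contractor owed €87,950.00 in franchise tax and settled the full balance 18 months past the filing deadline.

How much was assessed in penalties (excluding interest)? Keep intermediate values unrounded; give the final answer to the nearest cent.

€10,993.75

Penalty (uncapped): 18 × 1.25% × €87,950.00 = €19,788.75; cap = 12.5% × €87,950.00 = €10,993.75 → penalty = €10,993.75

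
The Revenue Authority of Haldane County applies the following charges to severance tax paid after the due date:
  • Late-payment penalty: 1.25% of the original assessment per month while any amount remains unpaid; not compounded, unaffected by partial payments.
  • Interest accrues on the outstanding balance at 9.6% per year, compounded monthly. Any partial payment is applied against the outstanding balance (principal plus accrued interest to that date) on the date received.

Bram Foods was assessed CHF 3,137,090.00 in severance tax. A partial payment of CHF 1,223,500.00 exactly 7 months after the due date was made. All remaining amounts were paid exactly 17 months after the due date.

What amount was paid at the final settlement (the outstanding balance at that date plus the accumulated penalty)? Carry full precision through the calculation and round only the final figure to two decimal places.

CHF 2,933,814.62

Monthly rate = 9.6% ÷ 12 = 0.8%
Balance at month 7: CHF 3,137,090.0000 × (1 + 0.008)^7 = CHF 3,317,039.9575…
After CHF 1,223,500.00 payment: CHF 3,317,039.9575… − CHF 1,223,500.00 = CHF 2,093,539.9575…
Balance at month 17: CHF 2,093,539.9575… × (1 + 0.008)^10 = CHF 2,267,182.9945…
Penalty: 17 × 1.25% × CHF 3,137,090.00 = CHF 666,631.63…
Final settlement = outstanding balance + penalty = CHF 2,267,182.9945… + CHF 666,631.63… = CHF 2,933,814.62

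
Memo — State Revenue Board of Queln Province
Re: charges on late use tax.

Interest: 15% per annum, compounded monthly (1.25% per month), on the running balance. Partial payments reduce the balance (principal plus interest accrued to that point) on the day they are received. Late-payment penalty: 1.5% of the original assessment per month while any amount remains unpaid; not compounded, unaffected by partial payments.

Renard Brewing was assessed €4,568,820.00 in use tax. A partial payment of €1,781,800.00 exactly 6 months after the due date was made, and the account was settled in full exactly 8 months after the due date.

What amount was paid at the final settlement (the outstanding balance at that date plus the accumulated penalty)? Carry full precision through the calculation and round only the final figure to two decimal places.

€3,767,833.18

Balance at month 6: €4,568,820.0000 × (1 + 0.0125)^6 = €4,922,369.8229…
After €1,781,800.00 payment: €4,922,369.8229… − €1,781,800.00 = €3,140,569.8229…
Balance at month 8: €3,140,569.8229… × (1 + 0.0125)^2 = €3,219,574.7825…
Penalty: 8 × 1.5% × €4,568,820.00 = €548,258.40
Final settlement = outstanding balance + penalty = €3,219,574.7825… + €548,258.40 = €3,767,833.18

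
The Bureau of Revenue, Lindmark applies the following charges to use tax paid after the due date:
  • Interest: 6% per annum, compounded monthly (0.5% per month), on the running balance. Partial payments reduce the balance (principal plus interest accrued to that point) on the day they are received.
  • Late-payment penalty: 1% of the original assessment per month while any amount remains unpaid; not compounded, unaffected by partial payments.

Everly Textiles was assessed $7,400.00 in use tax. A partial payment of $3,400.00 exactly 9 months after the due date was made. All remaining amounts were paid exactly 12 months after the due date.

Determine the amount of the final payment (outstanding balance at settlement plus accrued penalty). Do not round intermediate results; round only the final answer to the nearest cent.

$5,293.16

Balance at month 9: $7,400.0000 × (1 + 0.005)^9 = $7,739.7383…
After $3,400.00 payment: $7,739.7383… − $3,400.00 = $4,339.7383…
Balance at month 12: $4,339.7383… × (1 + 0.005)^3 = $4,405.1604…
Penalty: 12 × 1% × $7,400.00 = $888.00
Final settlement = outstanding balance + penalty = $4,405.1604… + $888.00 = $5,293.16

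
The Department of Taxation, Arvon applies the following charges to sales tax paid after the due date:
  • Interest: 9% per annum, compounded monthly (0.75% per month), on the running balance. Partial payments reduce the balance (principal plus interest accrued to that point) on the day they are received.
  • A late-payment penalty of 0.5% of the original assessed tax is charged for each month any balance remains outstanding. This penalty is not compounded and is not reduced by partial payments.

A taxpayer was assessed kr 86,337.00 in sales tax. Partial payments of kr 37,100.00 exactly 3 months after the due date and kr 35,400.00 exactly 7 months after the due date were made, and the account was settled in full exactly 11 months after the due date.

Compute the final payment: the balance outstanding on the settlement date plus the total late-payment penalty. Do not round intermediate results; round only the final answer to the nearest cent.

kr 22,622.22

Balance at month 3: kr 86,337.0000 × (1 + 0.0075)^3 = kr 88,294.1883…
After kr 37,100.00 payment: kr 88,294.1883… − kr 37,100.00 = kr 51,194.1883…
Balance at month 7: kr 51,194.1883… × (1 + 0.0075)^4 = kr 52,747.3785…
After kr 35,400.00 payment: kr 52,747.3785… − kr 35,400.00 = kr 17,347.3785…
Balance at month 11: kr 17,347.3785… × (1 + 0.0075)^4 = kr 17,873.6840…
Penalty: 11 × 0.5% × kr 86,337.00 = kr 4,748.54…
Final settlement = outstanding balance + penalty = kr 17,873.6840… + kr 4,748.54… = kr 22,622.22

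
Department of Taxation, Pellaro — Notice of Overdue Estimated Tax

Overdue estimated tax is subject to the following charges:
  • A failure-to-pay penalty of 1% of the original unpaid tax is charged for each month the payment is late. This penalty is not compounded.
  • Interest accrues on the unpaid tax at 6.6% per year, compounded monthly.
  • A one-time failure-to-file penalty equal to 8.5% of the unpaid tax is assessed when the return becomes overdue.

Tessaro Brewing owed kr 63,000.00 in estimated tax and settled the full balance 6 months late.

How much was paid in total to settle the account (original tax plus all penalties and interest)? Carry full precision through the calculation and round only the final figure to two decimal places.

Failure-to-file penalty: 8.5% × kr 63,000.00 = kr 5,355.00
Failure-to-pay penalty: 6 × 1% × kr 63,000.00 = kr 3,780.00
Interest (6.6%/yr ÷ 12 = 0.55%/month): kr 63,000.00 × ((1 + 0.0055)^6 − 1) = kr 2,107.7967…
Total = kr 63,000.00 + kr 9,135.0000 + kr 2,107.7967… = kr 74,242.80

kr 74,242.80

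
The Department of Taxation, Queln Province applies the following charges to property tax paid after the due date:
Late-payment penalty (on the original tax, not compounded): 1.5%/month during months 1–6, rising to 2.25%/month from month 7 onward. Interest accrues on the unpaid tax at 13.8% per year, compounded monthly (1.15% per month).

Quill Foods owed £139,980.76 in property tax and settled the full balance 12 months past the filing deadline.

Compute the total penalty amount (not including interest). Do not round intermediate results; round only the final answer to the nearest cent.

£31,495.67

Penalty, months 1–6: 6 × 1.5% × £139,980.76 = £12,598.27…
Penalty, months 7–12: 6 × 2.25% × £139,980.76 = £18,897.40…
Total penalty = £12,598.27… + £18,897.40… = £31,495.67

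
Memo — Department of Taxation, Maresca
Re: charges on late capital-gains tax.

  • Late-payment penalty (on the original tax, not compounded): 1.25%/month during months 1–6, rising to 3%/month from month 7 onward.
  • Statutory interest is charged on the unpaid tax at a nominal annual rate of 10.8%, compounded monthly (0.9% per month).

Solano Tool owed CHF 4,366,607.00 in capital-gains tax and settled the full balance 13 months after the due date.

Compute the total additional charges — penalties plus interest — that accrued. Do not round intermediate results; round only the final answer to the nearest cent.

CHF 1,783,895.47

Penalty, months 1–6: 6 × 1.25% × CHF 4,366,607.00 = CHF 327,495.53…
Penalty, months 7–13: 7 × 3% × CHF 4,366,607.00 = CHF 916,987.47
Interest: CHF 4,366,607.00 × ((1 + 0.009)^13 − 1) = CHF 4,366,607.00 × 0.1235313… = CHF 539,412.4735…
Penalties + interest = CHF 1,244,482.9950 + CHF 539,412.4735… = CHF 1,783,895.47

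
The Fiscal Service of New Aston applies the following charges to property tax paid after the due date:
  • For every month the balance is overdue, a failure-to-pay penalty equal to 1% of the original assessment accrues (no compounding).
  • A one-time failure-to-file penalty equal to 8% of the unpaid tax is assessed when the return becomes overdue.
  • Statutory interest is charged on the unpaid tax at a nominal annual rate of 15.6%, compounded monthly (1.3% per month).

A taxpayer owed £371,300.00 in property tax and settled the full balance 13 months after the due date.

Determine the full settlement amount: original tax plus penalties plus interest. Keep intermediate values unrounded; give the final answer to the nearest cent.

Failure-to-file penalty: 8% × £371,300.00 = £29,704.00
Failure-to-pay penalty = 1% × £371,300.00 × 13 mo = £48,269.00
Interest: £371,300.00 × ((1 + 0.013)^13 − 1) = £371,300.00 × 0.1828312… = £67,885.2429…
Total = £371,300.00 + £77,973.0000 + £67,885.2429… = £517,158.24

£517,158.24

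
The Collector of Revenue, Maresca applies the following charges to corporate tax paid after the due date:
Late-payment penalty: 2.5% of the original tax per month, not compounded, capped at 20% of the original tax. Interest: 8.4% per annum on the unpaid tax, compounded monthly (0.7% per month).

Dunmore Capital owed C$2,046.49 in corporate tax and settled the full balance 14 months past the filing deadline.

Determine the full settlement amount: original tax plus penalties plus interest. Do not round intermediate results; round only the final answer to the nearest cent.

Penalty (uncapped): 14 × 2.5% × C$2,046.49 = C$716.27…; cap = 20% × C$2,046.49 = C$409.30… → penalty = C$409.30…
Interest: C$2,046.49 × ((1 + 0.007)^14 − 1) = C$2,046.49 × 0.1025863… = C$209.9418…
Total = C$2,046.49 + C$409.2980 + C$209.9418… = C$2,665.73

C$2,665.73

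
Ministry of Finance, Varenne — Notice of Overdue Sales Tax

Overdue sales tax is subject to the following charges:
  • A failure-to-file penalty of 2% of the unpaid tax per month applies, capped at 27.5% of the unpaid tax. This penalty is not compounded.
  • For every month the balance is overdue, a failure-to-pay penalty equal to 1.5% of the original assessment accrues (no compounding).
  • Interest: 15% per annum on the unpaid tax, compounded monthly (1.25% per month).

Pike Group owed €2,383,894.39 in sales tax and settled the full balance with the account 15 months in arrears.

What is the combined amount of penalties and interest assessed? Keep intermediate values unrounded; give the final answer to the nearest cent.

€1,680,238.34

Failure-to-file: 15 × 2% × €2,383,894.39 = €715,168.32…, capped at 27.5% × €2,383,894.39 = €655,570.96…
Failure-to-pay penalty: 15 × 1.5% × €2,383,894.39 = €536,376.24…
Interest: €2,383,894.39 × ((1 + 0.0125)^15 − 1) = €2,383,894.39 × 0.2048292… = €488,291.1401…
Penalties + interest = €1,191,947.1950 + €488,291.1401… = €1,680,238.34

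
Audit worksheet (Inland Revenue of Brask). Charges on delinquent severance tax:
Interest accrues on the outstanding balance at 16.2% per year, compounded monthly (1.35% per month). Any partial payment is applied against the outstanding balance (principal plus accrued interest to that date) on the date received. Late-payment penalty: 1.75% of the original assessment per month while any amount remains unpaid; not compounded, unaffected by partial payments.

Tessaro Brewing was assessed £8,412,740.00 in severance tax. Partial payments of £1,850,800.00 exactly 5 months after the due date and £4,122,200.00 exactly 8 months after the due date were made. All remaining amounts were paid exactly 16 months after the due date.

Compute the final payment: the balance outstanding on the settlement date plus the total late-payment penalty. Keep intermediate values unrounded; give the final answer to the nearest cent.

Balance at month 5: £8,412,740.0000 × (1 + 0.0135)^5 = £8,996,140.5545…
After £1,850,800.00 payment: £8,996,140.5545… − £1,850,800.00 = £7,145,340.5545…
Balance at month 8: £7,145,340.5545… × (1 + 0.0135)^3 = £7,438,651.1421…
After £4,122,200.00 payment: £7,438,651.1421… − £4,122,200.00 = £3,316,451.1421…
Balance at month 16: £3,316,451.1421… × (1 + 0.0135)^8 = £3,692,016.4544…
Penalty: 16 × 1.75% × £8,412,740.00 = £2,355,567.20
Final settlement = outstanding balance + penalty = £3,692,016.4544… + £2,355,567.20 = £6,047,583.65

£6,047,583.65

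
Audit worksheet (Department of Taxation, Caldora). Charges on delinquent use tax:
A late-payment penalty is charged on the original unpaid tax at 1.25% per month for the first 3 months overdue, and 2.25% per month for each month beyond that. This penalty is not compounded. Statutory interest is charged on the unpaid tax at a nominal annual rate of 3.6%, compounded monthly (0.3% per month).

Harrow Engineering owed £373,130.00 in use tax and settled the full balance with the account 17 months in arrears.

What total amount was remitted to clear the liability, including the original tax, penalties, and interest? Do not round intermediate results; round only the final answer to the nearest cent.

Penalty, months 1–3: 3 × 1.25% × £373,130.00 = £13,992.38…
Penalty, months 4–17: 14 × 2.25% × £373,130.00 = £117,535.95
Interest: £373,130.00 × ((1 + 0.003)^17 − 1) = £373,130.00 × 0.0522426… = £19,493.2643…
Total = £373,130.00 + £131,528.3250 + £19,493.2643… = £524,151.59

£524,151.59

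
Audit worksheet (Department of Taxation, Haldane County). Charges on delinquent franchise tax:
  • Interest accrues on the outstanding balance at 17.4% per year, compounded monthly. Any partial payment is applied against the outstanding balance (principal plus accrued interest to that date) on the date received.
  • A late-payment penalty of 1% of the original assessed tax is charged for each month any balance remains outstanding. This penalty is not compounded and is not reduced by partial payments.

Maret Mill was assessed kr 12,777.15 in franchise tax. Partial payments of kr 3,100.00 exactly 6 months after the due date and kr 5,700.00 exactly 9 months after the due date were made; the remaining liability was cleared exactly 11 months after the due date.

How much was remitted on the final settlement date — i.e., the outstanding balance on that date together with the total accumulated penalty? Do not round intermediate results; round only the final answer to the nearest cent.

kr 7,177.10

Monthly rate = 17.4% ÷ 12 = 1.45%
Balance at month 6: kr 12,777.1500 × (1 + 0.0145)^6 = kr 13,929.8456…
After kr 3,100.00 payment: kr 13,929.8456… − kr 3,100.00 = kr 10,829.8456…
Balance at month 9: kr 10,829.8456… × (1 + 0.0145)^3 = kr 11,307.8078…
After kr 5,700.00 payment: kr 11,307.8078… − kr 5,700.00 = kr 5,607.8078…
Balance at month 11: kr 5,607.8078… × (1 + 0.0145)^2 = kr 5,771.6133…
Penalty: 11 × 1% × kr 12,777.15 = kr 1,405.49…
Final settlement = outstanding balance + penalty = kr 5,771.6133… + kr 1,405.49… = kr 7,177.10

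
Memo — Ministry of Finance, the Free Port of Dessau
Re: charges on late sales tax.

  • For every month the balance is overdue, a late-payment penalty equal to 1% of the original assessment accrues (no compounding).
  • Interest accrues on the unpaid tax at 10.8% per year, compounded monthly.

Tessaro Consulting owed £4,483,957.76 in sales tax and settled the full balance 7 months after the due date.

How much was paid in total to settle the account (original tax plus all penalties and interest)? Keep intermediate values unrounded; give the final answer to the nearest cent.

£5,088,066.80

Late-payment penalty: 7 × 1% × £4,483,957.76 = £313,877.04…
Interest (10.8%/yr ÷ 12 = 0.9%/month): £4,483,957.76 × ((1 + 0.009)^7 − 1) = £290,231.9945…
Total = £4,483,957.76 + £313,877.0432 + £290,231.9945… = £5,088,066.80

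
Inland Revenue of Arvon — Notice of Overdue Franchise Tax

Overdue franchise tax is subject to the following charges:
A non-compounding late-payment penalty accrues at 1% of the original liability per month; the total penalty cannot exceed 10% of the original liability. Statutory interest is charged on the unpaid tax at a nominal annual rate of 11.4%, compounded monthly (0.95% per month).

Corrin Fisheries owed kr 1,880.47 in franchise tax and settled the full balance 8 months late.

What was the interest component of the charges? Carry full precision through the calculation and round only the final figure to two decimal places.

kr 147.76

Interest: kr 1,880.47 × ((1 + 0.0095)^8 − 1) = kr 1,880.47 × 0.0785756… = kr 147.7590…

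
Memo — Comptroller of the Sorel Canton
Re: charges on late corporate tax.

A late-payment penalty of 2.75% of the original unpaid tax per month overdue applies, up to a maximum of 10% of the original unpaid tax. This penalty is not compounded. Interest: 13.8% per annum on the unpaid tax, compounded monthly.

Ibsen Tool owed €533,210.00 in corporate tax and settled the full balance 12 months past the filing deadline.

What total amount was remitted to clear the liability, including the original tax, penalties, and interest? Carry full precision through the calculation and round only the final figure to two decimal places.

Penalty (uncapped): 12 × 2.75% × €533,210.00 = €175,959.30; cap = 10% × €533,210.00 = €53,321.00 → penalty = €53,321.00
Interest (13.8%/yr ÷ 12 = 1.15%/month): €533,210.00 × ((1 + 0.0115)^12 − 1) = €78,420.2140…
Total = €533,210.00 + €53,321.0000 + €78,420.2140… = €664,951.21

€664,951.21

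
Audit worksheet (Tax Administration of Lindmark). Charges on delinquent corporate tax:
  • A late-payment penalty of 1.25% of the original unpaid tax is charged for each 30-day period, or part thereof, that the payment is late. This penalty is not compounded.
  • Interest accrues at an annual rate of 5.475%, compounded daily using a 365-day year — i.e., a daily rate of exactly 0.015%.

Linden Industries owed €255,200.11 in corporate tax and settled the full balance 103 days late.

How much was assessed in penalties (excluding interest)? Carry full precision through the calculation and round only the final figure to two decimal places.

€12,760.01

Penalty periods: ⌈103/30⌉ = 4; penalty = 4 × 1.25% × €255,200.11 = €12,760.01…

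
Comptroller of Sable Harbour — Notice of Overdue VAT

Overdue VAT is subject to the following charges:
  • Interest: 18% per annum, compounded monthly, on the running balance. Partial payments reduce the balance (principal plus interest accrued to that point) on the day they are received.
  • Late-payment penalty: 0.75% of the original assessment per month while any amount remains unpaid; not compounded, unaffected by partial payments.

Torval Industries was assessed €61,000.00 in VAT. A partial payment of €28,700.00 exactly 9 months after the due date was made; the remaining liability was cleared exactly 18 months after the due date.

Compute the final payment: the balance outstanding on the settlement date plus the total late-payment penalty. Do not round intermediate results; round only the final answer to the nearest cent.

€55,167.49

Monthly rate = 18% ÷ 12 = 1.5%
Balance at month 9: €61,000.0000 × (1 + 0.015)^9 = €69,746.7885…
After €28,700.00 payment: €69,746.7885… − €28,700.00 = €41,046.7885…
Balance at month 18: €41,046.7885… × (1 + 0.015)^9 = €46,932.4865…
Penalty: 18 × 0.75% × €61,000.00 = €8,235.00
Final settlement = outstanding balance + penalty = €46,932.4865… + €8,235.00 = €55,167.49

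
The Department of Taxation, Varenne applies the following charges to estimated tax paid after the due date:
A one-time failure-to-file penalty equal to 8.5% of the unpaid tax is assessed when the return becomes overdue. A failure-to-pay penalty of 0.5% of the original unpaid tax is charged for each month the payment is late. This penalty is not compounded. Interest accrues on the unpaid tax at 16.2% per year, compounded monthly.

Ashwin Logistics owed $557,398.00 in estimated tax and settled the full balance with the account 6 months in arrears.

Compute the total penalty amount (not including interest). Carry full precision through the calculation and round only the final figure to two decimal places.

$64,100.77

Failure-to-file penalty: 8.5% × $557,398.00 = $47,378.83
Failure-to-pay penalty: 6 × 0.5% × $557,398.00 = $16,721.94
Total penalty = $47,378.83 + $16,721.94 = $64,100.77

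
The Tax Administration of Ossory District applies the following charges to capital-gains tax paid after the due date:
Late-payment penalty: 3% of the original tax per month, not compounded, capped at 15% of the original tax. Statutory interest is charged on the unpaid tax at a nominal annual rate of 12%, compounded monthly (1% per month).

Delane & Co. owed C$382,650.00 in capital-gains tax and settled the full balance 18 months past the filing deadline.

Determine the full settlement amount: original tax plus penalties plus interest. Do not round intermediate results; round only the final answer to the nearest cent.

C$515,103.33

Penalty (uncapped): 18 × 3% × C$382,650.00 = C$206,631.00; cap = 15% × C$382,650.00 = C$57,397.50 → penalty = C$57,397.50
Interest: C$382,650.00 × ((1 + 0.01)^18 − 1) = C$382,650.00 × 0.1961475… = C$75,055.8316…
Total = C$382,650.00 + C$57,397.5000 + C$75,055.8316… = C$515,103.33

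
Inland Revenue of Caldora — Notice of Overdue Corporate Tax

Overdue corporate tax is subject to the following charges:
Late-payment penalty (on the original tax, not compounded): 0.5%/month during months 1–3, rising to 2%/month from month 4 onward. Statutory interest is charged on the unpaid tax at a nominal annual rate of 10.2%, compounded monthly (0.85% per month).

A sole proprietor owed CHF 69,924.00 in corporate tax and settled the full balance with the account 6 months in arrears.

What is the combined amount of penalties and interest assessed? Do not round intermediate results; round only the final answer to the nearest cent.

Penalty, months 1–3: 3 × 0.5% × CHF 69,924.00 = CHF 1,048.86
Penalty, months 4–6: 3 × 2% × CHF 69,924.00 = CHF 4,195.44
Interest: CHF 69,924.00 × ((1 + 0.0085)^6 − 1) = CHF 69,924.00 × 0.0520961… = CHF 3,642.7685…
Penalties + interest = CHF 5,244.3000 + CHF 3,642.7685… = CHF 8,887.07

CHF 8,887.07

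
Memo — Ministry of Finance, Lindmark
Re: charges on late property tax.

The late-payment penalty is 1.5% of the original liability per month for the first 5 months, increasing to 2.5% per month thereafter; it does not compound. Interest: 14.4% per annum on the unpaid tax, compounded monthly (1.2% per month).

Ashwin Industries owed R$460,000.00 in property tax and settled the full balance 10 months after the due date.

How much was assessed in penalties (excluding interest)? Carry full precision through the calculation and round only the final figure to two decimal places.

Penalty, months 1–5: 5 × 1.5% × R$460,000.00 = R$34,500.00
Penalty, months 6–10: 5 × 2.5% × R$460,000.00 = R$57,500.00
Total penalty = R$34,500.00 + R$57,500.00 = R$92,000.00

R$92,000.00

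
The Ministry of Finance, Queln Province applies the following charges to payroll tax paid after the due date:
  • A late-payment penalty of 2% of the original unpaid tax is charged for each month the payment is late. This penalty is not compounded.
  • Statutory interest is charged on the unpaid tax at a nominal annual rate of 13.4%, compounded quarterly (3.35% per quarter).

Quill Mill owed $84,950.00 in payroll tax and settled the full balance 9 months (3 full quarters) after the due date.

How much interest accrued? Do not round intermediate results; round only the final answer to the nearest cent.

$8,826.67

Interest: $84,950.00 × ((1 + 0.0335)^3 − 1) = $84,950.00 × 0.1039043… = $8,826.6741…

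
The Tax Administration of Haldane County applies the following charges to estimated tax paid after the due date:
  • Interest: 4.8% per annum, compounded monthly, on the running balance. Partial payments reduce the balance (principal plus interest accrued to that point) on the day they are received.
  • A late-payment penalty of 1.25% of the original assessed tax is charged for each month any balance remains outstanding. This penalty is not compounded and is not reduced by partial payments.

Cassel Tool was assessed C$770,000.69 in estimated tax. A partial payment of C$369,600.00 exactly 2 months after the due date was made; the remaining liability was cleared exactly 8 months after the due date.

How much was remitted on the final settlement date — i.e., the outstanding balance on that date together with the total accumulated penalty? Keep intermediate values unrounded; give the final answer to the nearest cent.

Monthly rate = 4.8% ÷ 12 = 0.4%
Balance at month 2: C$770,000.6900 × (1 + 0.004)^2 = C$776,173.0155…
After C$369,600.00 payment: C$776,173.0155… − C$369,600.00 = C$406,573.0155…
Balance at month 8: C$406,573.0155… × (1 + 0.004)^6 = C$416,428.8674…
Penalty: 8 × 1.25% × C$770,000.69 = C$77,000.07…
Final settlement = outstanding balance + penalty = C$416,428.8674… + C$77,000.07… = C$493,428.94

C$493,428.94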